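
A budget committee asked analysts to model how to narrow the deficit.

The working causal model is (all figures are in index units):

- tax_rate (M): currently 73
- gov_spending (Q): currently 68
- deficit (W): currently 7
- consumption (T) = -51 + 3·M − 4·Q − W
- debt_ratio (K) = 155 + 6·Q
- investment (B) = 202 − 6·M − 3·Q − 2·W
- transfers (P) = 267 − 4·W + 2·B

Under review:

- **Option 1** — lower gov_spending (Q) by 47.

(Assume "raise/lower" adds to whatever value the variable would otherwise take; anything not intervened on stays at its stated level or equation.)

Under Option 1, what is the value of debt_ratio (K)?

Option 1 (Q − 47):
  Q = 68 − 47 = 21
  K = 155 + 6·21 = 281

281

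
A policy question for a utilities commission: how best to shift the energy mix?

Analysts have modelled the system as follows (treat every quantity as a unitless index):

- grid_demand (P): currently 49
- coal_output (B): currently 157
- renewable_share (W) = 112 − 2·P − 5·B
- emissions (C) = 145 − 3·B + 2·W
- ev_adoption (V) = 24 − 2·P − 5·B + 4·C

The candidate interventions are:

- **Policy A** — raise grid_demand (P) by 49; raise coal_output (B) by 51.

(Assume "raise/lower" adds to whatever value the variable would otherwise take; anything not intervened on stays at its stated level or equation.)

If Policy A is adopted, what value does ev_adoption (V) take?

Policy A (P + 49, B + 51):
  P = 49 + 49 = 98
  B = 157 + 51 = 208
  W = 112 − 2·98 − 5·208 = -1124
  C = 145 − 3·208 + 2·(-1124) = -2727
  V = 24 − 2·98 − 5·208 + 4·(-2727) = -12120

-12120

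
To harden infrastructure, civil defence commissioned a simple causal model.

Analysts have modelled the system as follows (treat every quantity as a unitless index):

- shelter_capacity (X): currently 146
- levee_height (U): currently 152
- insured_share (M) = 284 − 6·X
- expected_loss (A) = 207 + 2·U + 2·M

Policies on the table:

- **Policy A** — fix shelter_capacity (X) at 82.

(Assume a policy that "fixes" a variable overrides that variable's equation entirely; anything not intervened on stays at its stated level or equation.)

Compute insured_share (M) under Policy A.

Policy A (X := 82):
  X = 82
  M = 284 − 6·82 = -208

-208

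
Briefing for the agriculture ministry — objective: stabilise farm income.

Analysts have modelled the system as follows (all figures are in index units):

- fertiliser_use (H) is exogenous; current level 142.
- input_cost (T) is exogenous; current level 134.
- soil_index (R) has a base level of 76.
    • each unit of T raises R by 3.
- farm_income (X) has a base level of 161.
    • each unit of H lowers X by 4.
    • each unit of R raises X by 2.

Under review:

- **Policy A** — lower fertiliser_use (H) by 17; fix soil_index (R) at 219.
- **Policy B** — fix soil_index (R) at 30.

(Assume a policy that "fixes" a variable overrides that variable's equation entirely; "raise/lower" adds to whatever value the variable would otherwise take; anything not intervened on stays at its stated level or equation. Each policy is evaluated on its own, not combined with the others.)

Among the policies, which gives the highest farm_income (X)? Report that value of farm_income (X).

99

Policy A (H − 17, R := 219):
  H = 142 − 17 = 125
  T = 134
  R = 219
  X = 161 − 4·125 + 2·219 = 99
Policy B (R := 30):
  H = 142
  T = 134
  R = 30
  X = 161 − 4·142 + 2·30 = -347
Comparing — Policy A: X=99, Policy B: X=-347. Highest is 99 (Policy A).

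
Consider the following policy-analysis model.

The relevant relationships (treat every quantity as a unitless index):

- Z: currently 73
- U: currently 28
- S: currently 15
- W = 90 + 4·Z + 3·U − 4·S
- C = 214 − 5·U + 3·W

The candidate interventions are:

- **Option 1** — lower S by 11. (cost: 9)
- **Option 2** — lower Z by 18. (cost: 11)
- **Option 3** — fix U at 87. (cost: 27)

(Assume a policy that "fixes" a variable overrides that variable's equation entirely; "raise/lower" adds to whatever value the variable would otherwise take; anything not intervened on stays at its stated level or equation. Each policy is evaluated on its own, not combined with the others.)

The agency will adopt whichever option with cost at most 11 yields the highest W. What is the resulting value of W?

450

Option 1 (S − 11):
  Z = 73
  U = 28
  S = 15 − 11 = 4
  W = 90 + 4·73 + 3·28 − 4·4 = 450
Option 2 (Z − 18):
  Z = 73 − 18 = 55
  U = 28
  S = 15
  W = 90 + 4·55 + 3·28 − 4·15 = 334
Comparing — Option 1: W=450, Option 2: W=334. Highest is 450 (Option 1).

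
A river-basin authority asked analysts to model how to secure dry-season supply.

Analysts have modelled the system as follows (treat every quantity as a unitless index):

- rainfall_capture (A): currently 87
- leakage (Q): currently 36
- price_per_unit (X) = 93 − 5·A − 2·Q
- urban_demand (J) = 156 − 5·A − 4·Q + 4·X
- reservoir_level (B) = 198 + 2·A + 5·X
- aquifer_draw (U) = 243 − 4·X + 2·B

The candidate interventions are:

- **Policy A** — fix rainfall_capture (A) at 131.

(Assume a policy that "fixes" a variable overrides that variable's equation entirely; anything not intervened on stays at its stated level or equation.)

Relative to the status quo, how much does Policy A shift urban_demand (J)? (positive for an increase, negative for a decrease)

-1100

Baseline:
  A = 87
  Q = 36
  X = 93 − 5·87 − 2·36 = -414
  J = 156 − 5·87 − 4·36 + 4·(-414) = -2079
Policy A (A := 131):
  A = 131
  Q = 36
  X = 93 − 5·131 − 2·36 = -634
  J = 156 − 5·131 − 4·36 + 4·(-634) = -3179
Change in J: -3179 − (-2079) = -1100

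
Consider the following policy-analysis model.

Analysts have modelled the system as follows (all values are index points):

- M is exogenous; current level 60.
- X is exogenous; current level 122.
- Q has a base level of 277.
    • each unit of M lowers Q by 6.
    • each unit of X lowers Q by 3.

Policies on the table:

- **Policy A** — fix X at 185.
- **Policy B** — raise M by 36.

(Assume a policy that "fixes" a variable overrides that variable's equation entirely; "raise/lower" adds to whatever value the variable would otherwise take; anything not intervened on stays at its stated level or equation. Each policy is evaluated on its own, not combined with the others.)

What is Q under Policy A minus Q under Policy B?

Policy A (X := 185):
  M = 60
  X = 185
  Q = 277 − 6·60 − 3·185 = -638
Policy B (M + 36):
  M = 60 + 36 = 96
  X = 122
  Q = 277 − 6·96 − 3·122 = -665
Q: -638 − (-665) = 27

27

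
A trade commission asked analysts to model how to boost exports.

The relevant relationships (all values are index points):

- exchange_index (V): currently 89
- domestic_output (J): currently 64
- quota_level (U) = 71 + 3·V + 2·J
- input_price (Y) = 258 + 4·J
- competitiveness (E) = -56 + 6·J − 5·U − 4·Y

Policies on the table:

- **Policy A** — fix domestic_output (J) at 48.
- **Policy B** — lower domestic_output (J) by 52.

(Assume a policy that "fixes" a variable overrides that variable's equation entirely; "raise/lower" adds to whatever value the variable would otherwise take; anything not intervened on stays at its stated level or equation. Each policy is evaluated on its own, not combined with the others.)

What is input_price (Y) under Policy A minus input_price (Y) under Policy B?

Policy A (J := 48):
  J = 48
  Y = 258 + 4·48 = 450
Policy B (J − 52):
  J = 64 − 52 = 12
  Y = 258 + 4·12 = 306
Y: 450 − 306 = 144

144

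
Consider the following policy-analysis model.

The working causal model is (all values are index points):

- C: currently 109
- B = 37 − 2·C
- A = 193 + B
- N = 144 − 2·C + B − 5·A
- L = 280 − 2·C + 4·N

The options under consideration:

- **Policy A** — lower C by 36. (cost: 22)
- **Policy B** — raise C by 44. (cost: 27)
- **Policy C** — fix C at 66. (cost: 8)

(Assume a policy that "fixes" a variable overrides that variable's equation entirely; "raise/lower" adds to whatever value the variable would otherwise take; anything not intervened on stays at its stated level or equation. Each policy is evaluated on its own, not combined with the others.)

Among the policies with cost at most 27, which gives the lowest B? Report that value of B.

-269

Policy A (C − 36):
  C = 109 − 36 = 73
  B = 37 − 2·73 = -109
Policy B (C + 44):
  C = 109 + 44 = 153
  B = 37 − 2·153 = -269
Policy C (C := 66):
  C = 66
  B = 37 − 2·66 = -95
Comparing — Policy A: B=-109, Policy B: B=-269, Policy C: B=-95. Lowest is -269 (Policy B).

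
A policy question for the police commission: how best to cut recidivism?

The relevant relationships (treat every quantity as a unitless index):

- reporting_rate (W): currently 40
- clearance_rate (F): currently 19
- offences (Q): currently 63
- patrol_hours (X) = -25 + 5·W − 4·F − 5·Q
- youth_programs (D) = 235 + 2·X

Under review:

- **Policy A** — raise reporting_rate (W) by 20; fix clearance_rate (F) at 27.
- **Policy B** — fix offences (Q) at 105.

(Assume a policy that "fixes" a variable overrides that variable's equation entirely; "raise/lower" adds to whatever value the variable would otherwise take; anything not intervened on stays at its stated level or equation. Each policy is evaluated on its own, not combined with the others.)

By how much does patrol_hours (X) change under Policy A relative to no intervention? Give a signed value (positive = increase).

Baseline:
  W = 40
  F = 19
  Q = 63
  X = -25 + 5·40 − 4·19 − 5·63 = -216
Policy A (W + 20, F := 27):
  W = 40 + 20 = 60
  F = 27
  Q = 63
  X = -25 + 5·60 − 4·27 − 5·63 = -148
Change in X: -148 − (-216) = 68

68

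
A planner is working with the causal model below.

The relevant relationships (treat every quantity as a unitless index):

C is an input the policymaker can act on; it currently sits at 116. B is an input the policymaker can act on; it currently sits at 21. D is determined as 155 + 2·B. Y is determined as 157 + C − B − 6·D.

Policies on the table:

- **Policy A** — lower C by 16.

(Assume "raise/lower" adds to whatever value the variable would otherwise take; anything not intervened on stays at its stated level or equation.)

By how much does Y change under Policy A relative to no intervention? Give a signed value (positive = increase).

Baseline:
  C = 116
  B = 21
  D = 155 + 2·21 = 197
  Y = 157 + 116 − 21 − 6·197 = -930
Policy A (C − 16):
  C = 116 − 16 = 100
  B = 21
  D = 155 + 2·21 = 197
  Y = 157 + 100 − 21 − 6·197 = -946
Change in Y: -946 − (-930) = -16

-16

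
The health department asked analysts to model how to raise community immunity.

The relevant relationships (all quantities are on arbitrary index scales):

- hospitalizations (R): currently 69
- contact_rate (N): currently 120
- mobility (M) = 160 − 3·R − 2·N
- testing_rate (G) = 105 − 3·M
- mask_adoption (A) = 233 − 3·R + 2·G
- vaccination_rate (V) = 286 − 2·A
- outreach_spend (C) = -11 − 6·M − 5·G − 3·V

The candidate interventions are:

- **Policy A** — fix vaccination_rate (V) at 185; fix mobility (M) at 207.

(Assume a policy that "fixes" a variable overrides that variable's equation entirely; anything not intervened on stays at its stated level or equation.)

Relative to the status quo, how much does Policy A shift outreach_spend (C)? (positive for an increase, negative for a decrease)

-6999

Baseline:
  R = 69
  N = 120
  M = 160 − 3·69 − 2·120 = -287
  G = 105 − 3·(-287) = 966
  A = 233 − 3·69 + 2·966 = 1958
  V = 286 − 2·1958 = -3630
  C = -11 − 6·(-287) − 5·966 − 3·(-3630) = 7771
Policy A (V := 185, M := 207):
  R = 69
  N = 120
  M = 207
  G = 105 − 3·207 = -516
  A = 233 − 3·69 + 2·(-516) = -1006
  V = 185
  C = -11 − 6·207 − 5·(-516) − 3·185 = 772
Change in C: 772 − 7771 = -6999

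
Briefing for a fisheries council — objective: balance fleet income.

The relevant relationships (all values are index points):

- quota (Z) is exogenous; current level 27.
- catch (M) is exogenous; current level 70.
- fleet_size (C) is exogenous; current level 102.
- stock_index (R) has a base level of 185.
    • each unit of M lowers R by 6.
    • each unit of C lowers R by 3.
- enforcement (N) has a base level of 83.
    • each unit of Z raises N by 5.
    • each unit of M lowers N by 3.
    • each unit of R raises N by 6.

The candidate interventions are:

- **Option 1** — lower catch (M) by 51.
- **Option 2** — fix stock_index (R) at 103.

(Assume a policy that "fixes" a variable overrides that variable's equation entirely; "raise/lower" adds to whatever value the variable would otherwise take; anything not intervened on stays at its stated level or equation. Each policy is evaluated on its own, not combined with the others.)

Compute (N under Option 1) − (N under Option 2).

Option 1 (M − 51):
  Z = 27
  M = 70 − 51 = 19
  C = 102
  R = 185 − 6·19 − 3·102 = -235
  N = 83 + 5·27 − 3·19 + 6·(-235) = -1249
Option 2 (R := 103):
  Z = 27
  M = 70
  C = 102
  R = 103
  N = 83 + 5·27 − 3·70 + 6·103 = 626
N: -1249 − 626 = -1875

-1875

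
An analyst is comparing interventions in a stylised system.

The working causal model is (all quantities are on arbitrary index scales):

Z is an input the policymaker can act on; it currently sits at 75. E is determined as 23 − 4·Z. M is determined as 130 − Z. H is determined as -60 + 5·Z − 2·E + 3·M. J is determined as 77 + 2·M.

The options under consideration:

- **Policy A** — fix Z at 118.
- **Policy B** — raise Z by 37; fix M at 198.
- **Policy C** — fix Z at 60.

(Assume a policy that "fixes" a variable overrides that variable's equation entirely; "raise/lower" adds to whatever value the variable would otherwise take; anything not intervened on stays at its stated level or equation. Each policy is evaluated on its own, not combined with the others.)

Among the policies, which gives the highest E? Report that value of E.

Policy A (Z := 118):
  Z = 118
  E = 23 − 4·118 = -449
Policy B (Z + 37, M := 198):
  Z = 75 + 37 = 112
  E = 23 − 4·112 = -425
Policy C (Z := 60):
  Z = 60
  E = 23 − 4·60 = -217
Comparing — Policy A: E=-449, Policy B: E=-425, Policy C: E=-217. Highest is -217 (Policy C).

-217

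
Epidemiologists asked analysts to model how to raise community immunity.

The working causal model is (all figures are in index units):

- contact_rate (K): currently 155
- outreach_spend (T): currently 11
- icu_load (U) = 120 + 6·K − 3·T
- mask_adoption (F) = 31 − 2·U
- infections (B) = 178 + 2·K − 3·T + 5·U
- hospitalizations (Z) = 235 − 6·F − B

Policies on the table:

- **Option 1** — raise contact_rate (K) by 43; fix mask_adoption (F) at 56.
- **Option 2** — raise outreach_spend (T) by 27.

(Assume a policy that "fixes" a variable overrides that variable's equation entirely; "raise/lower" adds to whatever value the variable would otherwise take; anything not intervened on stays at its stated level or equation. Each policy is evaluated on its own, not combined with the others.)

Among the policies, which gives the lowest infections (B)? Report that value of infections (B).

5054

Option 1 (K + 43, F := 56):
  K = 155 + 43 = 198
  T = 11
  U = 120 + 6·198 − 3·11 = 1275
  B = 178 + 2·198 − 3·11 + 5·1275 = 6916
Option 2 (T + 27):
  K = 155
  T = 11 + 27 = 38
  U = 120 + 6·155 − 3·38 = 936
  B = 178 + 2·155 − 3·38 + 5·936 = 5054
Comparing — Option 1: B=6916, Option 2: B=5054. Lowest is 5054 (Option 2).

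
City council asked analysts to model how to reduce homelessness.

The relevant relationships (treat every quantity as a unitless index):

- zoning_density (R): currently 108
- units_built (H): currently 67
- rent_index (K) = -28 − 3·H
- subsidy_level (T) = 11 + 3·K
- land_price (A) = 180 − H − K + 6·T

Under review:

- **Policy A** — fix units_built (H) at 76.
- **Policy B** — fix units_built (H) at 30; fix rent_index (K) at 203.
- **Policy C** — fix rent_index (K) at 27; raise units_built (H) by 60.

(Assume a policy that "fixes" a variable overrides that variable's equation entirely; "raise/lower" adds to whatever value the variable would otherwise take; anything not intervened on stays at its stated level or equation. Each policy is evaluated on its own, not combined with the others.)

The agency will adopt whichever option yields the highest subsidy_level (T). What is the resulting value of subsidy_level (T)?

Policy A (H := 76):
  H = 76
  K = -28 − 3·76 = -256
  T = 11 + 3·(-256) = -757
Policy B (H := 30, K := 203):
  H = 30
  K = 203
  T = 11 + 3·203 = 620
Policy C (K := 27, H + 60):
  H = 67 + 60 = 127
  K = 27
  T = 11 + 3·27 = 92
Comparing — Policy A: T=-757, Policy B: T=620, Policy C: T=92. Highest is 620 (Policy B).

620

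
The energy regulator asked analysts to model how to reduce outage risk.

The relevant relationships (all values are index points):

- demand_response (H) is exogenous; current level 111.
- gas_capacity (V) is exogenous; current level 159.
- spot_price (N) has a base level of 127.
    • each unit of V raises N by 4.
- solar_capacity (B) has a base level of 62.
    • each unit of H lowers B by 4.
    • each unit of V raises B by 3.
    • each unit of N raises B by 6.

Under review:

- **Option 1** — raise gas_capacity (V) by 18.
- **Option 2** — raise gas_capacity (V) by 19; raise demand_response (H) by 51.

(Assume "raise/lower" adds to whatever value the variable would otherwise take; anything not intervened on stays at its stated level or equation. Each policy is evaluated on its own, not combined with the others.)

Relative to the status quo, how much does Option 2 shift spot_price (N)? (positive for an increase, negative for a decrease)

76

Baseline:
  V = 159
  N = 127 + 4·159 = 763
Option 2 (V + 19, H + 51):
  V = 159 + 19 = 178
  N = 127 + 4·178 = 839
Change in N: 839 − 763 = 76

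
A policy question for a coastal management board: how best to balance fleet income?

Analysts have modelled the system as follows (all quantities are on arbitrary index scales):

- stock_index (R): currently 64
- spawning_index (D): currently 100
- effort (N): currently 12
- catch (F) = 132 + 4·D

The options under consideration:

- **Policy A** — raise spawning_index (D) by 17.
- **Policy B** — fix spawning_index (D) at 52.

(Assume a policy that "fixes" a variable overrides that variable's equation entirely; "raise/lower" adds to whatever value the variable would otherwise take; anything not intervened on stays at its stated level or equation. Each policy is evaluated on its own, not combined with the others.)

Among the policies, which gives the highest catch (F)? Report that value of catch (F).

Policy A (D + 17):
  D = 100 + 17 = 117
  F = 132 + 4·117 = 600
Policy B (D := 52):
  D = 52
  F = 132 + 4·52 = 340
Comparing — Policy A: F=600, Policy B: F=340. Highest is 600 (Policy A).

600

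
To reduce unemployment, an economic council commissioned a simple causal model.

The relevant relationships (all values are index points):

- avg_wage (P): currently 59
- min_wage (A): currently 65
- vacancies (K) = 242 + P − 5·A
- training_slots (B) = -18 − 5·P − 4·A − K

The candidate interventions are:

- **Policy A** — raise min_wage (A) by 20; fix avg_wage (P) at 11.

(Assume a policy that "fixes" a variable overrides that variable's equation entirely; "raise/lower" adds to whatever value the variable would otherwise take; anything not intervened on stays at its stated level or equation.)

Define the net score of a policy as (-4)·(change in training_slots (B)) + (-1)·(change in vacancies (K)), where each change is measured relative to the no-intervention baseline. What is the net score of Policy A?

Baseline:
  P = 59
  A = 65
  K = 242 + 59 − 5·65 = -24
  B = -18 − 5·59 − 4·65 − (-24) = -549
Policy A (A + 20, P := 11):
  P = 11
  A = 65 + 20 = 85
  K = 242 + 11 − 5·85 = -172
  B = -18 − 5·11 − 4·85 − (-172) = -241
ΔB = -241 − (-549) = 308; ΔK = -172 − (-24) = -148
Score = (-4)·308 + (-1)·(-148) = -1084

-1084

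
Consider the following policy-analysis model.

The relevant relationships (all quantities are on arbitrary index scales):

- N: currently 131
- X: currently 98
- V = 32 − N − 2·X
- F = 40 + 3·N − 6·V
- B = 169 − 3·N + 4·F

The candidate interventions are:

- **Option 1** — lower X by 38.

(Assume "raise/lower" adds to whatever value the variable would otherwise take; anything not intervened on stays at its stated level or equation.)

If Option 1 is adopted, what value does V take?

-219

Option 1 (X − 38):
  N = 131
  X = 98 − 38 = 60
  V = 32 − 131 − 2·60 = -219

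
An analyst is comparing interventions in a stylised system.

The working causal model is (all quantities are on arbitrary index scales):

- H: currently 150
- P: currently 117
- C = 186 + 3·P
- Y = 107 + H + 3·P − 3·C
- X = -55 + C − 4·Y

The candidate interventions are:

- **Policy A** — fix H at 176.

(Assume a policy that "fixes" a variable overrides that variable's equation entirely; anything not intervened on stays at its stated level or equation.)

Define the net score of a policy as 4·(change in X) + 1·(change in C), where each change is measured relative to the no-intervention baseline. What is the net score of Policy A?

-416

Baseline:
  H = 150
  P = 117
  C = 186 + 3·117 = 537
  Y = 107 + 150 + 3·117 − 3·537 = -1003
  X = -55 + 537 − 4·(-1003) = 4494
Policy A (H := 176):
  H = 176
  P = 117
  C = 186 + 3·117 = 537
  Y = 107 + 176 + 3·117 − 3·537 = -977
  X = -55 + 537 − 4·(-977) = 4390
ΔX = 4390 − 4494 = -104; ΔC = 537 − 537 = 0
Score = 4·(-104) + 1·0 = -416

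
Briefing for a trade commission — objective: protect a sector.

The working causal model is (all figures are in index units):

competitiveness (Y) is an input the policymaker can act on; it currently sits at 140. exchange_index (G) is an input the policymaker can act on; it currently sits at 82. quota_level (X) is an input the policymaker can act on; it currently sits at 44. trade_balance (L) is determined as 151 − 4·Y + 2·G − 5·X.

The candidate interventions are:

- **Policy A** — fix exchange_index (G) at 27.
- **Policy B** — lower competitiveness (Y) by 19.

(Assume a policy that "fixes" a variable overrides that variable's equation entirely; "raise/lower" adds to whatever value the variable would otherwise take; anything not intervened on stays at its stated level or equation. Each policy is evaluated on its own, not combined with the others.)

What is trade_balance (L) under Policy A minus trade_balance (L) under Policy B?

Policy A (G := 27):
  Y = 140
  G = 27
  X = 44
  L = 151 − 4·140 + 2·27 − 5·44 = -575
Policy B (Y − 19):
  Y = 140 − 19 = 121
  G = 82
  X = 44
  L = 151 − 4·121 + 2·82 − 5·44 = -389
L: -575 − (-389) = -186

-186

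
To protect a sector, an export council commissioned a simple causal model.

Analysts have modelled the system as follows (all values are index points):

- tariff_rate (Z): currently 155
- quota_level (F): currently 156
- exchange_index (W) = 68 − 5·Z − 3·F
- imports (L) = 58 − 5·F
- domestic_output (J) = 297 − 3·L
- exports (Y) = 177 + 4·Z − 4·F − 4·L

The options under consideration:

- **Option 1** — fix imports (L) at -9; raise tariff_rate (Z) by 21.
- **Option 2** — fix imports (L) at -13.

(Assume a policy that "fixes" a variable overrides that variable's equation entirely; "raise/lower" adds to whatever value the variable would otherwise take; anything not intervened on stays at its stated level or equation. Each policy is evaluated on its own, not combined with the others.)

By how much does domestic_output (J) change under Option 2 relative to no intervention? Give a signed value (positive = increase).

Baseline:
  F = 156
  L = 58 − 5·156 = -722
  J = 297 − 3·(-722) = 2463
Option 2 (L := -13):
  F = 156
  L = -13
  J = 297 − 3·(-13) = 336
Change in J: 336 − 2463 = -2127

-2127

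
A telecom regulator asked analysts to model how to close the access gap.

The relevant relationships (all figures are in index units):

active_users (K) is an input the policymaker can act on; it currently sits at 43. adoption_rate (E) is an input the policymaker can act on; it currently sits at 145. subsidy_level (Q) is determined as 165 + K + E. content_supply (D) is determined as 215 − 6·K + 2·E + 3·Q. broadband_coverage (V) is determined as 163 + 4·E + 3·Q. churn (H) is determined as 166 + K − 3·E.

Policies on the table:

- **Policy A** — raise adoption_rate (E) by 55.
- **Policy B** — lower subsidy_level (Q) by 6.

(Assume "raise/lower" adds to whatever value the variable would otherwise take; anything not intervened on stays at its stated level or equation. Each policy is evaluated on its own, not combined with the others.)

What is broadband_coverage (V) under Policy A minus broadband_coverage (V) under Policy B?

Policy A (E + 55):
  K = 43
  E = 145 + 55 = 200
  Q = 165 + 43 + 200 = 408
  V = 163 + 4·200 + 3·408 = 2187
Policy B (Q − 6):
  K = 43
  E = 145
  Q = 165 + 43 + 145 (−6 from intervention) = 347
  V = 163 + 4·145 + 3·347 = 1784
V: 2187 − 1784 = 403

403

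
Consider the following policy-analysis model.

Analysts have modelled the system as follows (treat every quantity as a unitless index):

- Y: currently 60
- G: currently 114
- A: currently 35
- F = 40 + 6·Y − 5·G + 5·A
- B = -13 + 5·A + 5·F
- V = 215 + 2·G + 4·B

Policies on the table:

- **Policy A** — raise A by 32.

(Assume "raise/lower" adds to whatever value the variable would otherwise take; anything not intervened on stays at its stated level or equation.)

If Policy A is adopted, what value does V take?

Policy A (A + 32):
  Y = 60
  G = 114
  A = 35 + 32 = 67
  F = 40 + 6·60 − 5·114 + 5·67 = 165
  B = -13 + 5·67 + 5·165 = 1147
  V = 215 + 2·114 + 4·1147 = 5031

5031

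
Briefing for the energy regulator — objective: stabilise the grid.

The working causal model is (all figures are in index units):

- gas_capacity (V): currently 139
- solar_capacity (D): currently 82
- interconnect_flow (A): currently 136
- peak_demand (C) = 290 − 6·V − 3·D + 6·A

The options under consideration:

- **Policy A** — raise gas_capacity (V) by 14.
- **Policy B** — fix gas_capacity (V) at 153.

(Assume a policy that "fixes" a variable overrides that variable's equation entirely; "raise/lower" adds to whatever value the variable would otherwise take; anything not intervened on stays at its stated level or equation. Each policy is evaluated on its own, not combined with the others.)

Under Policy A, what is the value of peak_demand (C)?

Policy A (V + 14):
  V = 139 + 14 = 153
  D = 82
  A = 136
  C = 290 − 6·153 − 3·82 + 6·136 = -58

-58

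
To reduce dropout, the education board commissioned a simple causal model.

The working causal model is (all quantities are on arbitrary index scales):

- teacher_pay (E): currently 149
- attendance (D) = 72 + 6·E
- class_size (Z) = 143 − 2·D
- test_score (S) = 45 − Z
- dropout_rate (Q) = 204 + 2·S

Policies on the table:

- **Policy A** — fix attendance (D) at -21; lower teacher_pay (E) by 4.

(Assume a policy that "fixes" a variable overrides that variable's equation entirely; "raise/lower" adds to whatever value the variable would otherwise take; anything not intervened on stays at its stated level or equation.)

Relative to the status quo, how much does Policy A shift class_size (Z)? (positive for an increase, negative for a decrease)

1974

Baseline:
  E = 149
  D = 72 + 6·149 = 966
  Z = 143 − 2·966 = -1789
Policy A (D := -21, E − 4):
  E = 149 − 4 = 145
  D = -21
  Z = 143 − 2·(-21) = 185
Change in Z: 185 − (-1789) = 1974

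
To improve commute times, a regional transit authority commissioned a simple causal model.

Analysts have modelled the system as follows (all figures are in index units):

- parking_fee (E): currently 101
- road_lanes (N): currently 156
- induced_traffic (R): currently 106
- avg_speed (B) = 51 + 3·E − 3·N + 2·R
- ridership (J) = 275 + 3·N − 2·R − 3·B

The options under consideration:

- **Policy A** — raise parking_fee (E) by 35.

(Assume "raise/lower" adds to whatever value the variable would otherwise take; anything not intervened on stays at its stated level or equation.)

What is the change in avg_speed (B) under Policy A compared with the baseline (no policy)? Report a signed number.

Baseline:
  E = 101
  N = 156
  R = 106
  B = 51 + 3·101 − 3·156 + 2·106 = 98
Policy A (E + 35):
  E = 101 + 35 = 136
  N = 156
  R = 106
  B = 51 + 3·136 − 3·156 + 2·106 = 203
Change in B: 203 − 98 = 105

105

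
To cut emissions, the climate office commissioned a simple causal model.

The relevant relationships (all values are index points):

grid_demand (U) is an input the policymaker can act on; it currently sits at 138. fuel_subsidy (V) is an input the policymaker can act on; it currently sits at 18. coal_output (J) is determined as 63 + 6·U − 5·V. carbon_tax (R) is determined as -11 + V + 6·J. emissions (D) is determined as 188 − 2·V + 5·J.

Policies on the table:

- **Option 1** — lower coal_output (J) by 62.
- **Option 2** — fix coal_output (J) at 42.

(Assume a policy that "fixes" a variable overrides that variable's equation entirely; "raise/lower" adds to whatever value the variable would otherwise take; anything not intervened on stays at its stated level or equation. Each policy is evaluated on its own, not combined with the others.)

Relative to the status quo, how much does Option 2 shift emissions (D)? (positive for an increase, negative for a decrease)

Baseline:
  U = 138
  V = 18
  J = 63 + 6·138 − 5·18 = 801
  D = 188 − 2·18 + 5·801 = 4157
Option 2 (J := 42):
  U = 138
  V = 18
  J = 42
  D = 188 − 2·18 + 5·42 = 362
Change in D: 362 − 4157 = -3795

-3795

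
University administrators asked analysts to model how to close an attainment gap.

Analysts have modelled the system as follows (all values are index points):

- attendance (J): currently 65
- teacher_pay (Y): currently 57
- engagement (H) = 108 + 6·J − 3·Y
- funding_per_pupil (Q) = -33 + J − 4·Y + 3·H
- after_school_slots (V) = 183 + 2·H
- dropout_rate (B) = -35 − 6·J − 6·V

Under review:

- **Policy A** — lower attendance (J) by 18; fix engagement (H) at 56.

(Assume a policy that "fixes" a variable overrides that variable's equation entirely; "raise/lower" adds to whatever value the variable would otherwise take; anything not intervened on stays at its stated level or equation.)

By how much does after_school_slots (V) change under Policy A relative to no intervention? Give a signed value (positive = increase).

-542

Baseline:
  J = 65
  Y = 57
  H = 108 + 6·65 − 3·57 = 327
  V = 183 + 2·327 = 837
Policy A (J − 18, H := 56):
  J = 65 − 18 = 47
  Y = 57
  H = 56
  V = 183 + 2·56 = 295
Change in V: 295 − 837 = -542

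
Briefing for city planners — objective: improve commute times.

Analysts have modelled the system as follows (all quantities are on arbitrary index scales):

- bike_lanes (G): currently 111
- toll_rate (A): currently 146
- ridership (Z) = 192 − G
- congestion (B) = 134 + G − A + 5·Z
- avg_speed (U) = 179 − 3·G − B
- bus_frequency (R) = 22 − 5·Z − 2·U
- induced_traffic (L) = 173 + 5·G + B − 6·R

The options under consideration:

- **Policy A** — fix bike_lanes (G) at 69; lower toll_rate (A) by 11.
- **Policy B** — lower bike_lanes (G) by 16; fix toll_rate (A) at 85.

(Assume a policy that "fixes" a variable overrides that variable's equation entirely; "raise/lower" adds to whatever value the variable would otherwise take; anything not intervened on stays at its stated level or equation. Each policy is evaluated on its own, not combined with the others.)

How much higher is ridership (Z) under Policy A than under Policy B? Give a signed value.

Policy A (G := 69, A − 11):
  G = 69
  Z = 192 − 69 = 123
Policy B (G − 16, A := 85):
  G = 111 − 16 = 95
  Z = 192 − 95 = 97
Z: 123 − 97 = 26

26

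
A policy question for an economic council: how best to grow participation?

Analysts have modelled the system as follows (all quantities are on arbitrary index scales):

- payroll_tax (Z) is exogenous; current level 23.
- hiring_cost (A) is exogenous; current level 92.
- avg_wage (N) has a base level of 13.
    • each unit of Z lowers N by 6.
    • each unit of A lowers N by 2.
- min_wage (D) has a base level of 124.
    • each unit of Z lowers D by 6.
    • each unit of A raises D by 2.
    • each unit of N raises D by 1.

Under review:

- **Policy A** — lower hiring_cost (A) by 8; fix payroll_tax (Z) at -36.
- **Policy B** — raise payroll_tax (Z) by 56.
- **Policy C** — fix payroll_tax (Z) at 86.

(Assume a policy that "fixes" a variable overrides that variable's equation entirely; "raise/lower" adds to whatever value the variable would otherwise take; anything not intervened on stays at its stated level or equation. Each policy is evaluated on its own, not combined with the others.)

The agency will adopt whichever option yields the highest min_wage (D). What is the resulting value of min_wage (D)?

569

Policy A (A − 8, Z := -36):
  Z = -36
  A = 92 − 8 = 84
  N = 13 − 6·(-36) − 2·84 = 61
  D = 124 − 6·(-36) + 2·84 + 61 = 569
Policy B (Z + 56):
  Z = 23 + 56 = 79
  A = 92
  N = 13 − 6·79 − 2·92 = -645
  D = 124 − 6·79 + 2·92 + (-645) = -811
Policy C (Z := 86):
  Z = 86
  A = 92
  N = 13 − 6·86 − 2·92 = -687
  D = 124 − 6·86 + 2·92 + (-687) = -895
Comparing — Policy A: D=569, Policy B: D=-811, Policy C: D=-895. Highest is 569 (Policy A).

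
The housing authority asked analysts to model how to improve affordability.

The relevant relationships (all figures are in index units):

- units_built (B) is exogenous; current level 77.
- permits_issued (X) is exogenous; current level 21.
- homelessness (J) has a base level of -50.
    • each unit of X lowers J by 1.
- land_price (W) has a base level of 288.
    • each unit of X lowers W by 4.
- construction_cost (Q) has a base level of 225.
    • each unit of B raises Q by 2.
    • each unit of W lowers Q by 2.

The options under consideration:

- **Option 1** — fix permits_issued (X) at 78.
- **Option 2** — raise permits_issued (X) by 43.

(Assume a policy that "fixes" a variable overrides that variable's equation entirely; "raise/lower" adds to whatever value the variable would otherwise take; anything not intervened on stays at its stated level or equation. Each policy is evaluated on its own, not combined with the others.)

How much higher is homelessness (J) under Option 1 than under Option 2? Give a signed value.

Option 1 (X := 78):
  X = 78
  J = -50 − 78 = -128
Option 2 (X + 43):
  X = 21 + 43 = 64
  J = -50 − 64 = -114
J: -128 − (-114) = -14

-14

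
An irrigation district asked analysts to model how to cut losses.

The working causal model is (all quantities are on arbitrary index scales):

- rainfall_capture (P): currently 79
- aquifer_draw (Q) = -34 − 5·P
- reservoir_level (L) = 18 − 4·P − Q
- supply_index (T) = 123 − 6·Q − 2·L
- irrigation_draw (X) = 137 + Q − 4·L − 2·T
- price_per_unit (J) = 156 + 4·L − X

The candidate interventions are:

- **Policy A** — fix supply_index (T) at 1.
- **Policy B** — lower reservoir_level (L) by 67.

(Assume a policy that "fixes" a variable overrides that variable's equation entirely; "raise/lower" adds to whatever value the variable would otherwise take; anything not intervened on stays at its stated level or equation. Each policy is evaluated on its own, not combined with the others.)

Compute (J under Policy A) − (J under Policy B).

Policy A (T := 1):
  P = 79
  Q = -34 − 5·79 = -429
  L = 18 − 4·79 − (-429) = 131
  T = 1
  X = 137 + (-429) − 4·131 − 2·1 = -818
  J = 156 + 4·131 − (-818) = 1498
Policy B (L − 67):
  P = 79
  Q = -34 − 5·79 = -429
  L = 18 − 4·79 − (-429) (−67 from intervention) = 64
  T = 123 − 6·(-429) − 2·64 = 2569
  X = 137 + (-429) − 4·64 − 2·2569 = -5686
  J = 156 + 4·64 − (-5686) = 6098
J: 1498 − 6098 = -4600

-4600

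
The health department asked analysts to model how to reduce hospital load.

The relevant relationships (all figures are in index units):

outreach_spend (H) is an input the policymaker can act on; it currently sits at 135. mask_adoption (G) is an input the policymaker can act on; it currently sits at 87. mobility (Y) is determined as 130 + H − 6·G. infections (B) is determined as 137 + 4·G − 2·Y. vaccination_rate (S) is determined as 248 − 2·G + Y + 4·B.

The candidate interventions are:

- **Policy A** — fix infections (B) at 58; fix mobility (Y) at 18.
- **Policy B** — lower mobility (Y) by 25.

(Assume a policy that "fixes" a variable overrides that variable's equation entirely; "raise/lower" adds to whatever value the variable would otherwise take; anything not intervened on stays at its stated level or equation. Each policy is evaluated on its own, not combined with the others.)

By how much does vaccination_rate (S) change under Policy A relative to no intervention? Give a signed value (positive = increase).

Baseline:
  H = 135
  G = 87
  Y = 130 + 135 − 6·87 = -257
  B = 137 + 4·87 − 2·(-257) = 999
  S = 248 − 2·87 + (-257) + 4·999 = 3813
Policy A (B := 58, Y := 18):
  H = 135
  G = 87
  Y = 18
  B = 58
  S = 248 − 2·87 + 18 + 4·58 = 324
Change in S: 324 − 3813 = -3489

-3489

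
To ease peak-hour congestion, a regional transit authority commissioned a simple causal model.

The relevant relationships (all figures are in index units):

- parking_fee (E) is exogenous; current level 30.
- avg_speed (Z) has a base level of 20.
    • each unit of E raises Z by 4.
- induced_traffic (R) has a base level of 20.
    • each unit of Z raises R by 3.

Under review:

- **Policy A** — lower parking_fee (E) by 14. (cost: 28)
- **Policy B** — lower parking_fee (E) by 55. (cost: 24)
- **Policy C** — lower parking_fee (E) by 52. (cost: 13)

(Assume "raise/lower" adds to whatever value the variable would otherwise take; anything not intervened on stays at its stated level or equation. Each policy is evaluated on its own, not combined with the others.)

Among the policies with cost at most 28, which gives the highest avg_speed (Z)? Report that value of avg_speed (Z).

84

Policy A (E − 14):
  E = 30 − 14 = 16
  Z = 20 + 4·16 = 84
Policy B (E − 55):
  E = 30 − 55 = -25
  Z = 20 + 4·(-25) = -80
Policy C (E − 52):
  E = 30 − 52 = -22
  Z = 20 + 4·(-22) = -68
Comparing — Policy A: Z=84, Policy B: Z=-80, Policy C: Z=-68. Highest is 84 (Policy A).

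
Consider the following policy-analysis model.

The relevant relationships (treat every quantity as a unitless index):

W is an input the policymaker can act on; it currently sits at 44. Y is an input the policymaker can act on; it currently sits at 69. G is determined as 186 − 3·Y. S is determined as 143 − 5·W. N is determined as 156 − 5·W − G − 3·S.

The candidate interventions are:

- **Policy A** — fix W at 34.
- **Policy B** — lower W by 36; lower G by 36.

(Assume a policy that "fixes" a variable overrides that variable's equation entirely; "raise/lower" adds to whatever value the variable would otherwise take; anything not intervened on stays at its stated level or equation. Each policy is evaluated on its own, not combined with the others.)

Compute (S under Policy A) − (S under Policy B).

-130

Policy A (W := 34):
  W = 34
  S = 143 − 5·34 = -27
Policy B (W − 36, G − 36):
  W = 44 − 36 = 8
  S = 143 − 5·8 = 103
S: -27 − 103 = -130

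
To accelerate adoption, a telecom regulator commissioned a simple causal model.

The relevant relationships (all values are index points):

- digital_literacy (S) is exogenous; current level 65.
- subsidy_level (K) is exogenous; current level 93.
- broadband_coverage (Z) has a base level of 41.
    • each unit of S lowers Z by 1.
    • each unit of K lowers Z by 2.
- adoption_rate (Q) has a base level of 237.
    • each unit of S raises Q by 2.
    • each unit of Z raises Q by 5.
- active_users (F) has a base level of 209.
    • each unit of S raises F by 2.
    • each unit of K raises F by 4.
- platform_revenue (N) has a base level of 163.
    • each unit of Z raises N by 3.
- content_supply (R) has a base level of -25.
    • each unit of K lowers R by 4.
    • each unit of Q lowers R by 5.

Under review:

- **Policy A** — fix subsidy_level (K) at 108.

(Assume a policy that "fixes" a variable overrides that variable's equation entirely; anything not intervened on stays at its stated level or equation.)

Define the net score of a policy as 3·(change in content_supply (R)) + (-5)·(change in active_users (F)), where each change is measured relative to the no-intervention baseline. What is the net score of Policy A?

Baseline:
  S = 65
  K = 93
  Z = 41 − 65 − 2·93 = -210
  Q = 237 + 2·65 + 5·(-210) = -683
  F = 209 + 2·65 + 4·93 = 711
  R = -25 − 4·93 − 5·(-683) = 3018
Policy A (K := 108):
  S = 65
  K = 108
  Z = 41 − 65 − 2·108 = -240
  Q = 237 + 2·65 + 5·(-240) = -833
  F = 209 + 2·65 + 4·108 = 771
  R = -25 − 4·108 − 5·(-833) = 3708
ΔR = 3708 − 3018 = 690; ΔF = 771 − 711 = 60
Score = 3·690 + (-5)·60 = 1770

1770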